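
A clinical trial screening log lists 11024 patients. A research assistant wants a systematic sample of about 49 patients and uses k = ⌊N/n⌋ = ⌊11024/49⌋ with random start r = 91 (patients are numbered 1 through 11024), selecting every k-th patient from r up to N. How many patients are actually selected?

k = ⌊11024/49⌋ = 224
Achieved size = ⌊(11024 − 91)/224⌋ + 1 = ⌊10933/224⌋ + 1 = 48 + 1 = 49
(last selection: 91 + 48×224 = 10843 ≤ 11024; next would be 11067 > 11024)

49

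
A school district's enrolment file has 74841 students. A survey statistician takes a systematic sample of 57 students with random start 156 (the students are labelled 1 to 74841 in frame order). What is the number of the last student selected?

k = 74841/57 = 1313
57th selection = r + (57−1)·k = 156 + 56×1313 = 156 + 73528 = 73684

73684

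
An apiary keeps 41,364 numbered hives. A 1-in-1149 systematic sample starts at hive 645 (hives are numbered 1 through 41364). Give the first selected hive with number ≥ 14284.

k = 1149
Steps past start: ⌈(14284 − 645)/1149⌉ = ⌈13639/1149⌉ = 12
Selected hive: 645 + 12×1149 = 14433

14433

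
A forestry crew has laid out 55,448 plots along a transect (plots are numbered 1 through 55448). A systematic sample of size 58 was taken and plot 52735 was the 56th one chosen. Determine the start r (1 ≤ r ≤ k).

155

k = 55448/58 = 956
r = 52735 − (56−1)×956 = 52735 − 52580 = 155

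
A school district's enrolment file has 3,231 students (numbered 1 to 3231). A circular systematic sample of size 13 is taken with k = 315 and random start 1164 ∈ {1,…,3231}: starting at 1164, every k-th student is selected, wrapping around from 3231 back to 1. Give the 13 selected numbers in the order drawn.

1164, 1479, 1794, 2109, 2424, 2739, 3054, 138, 453, 768, 1083, 1398, 1713

Selection 1: 1164
Selection 2: 1164 + 315 = 1479
Selection 3: 1479 + 315 = 1794
Selection 4: 1794 + 315 = 2109
Selection 5: 2109 + 315 = 2424
Selection 6: 2424 + 315 = 2739
Selection 7: 2739 + 315 = 3054
Selection 8: 3054 + 315 = 3369 → 3369 − 3231 = 138
Selection 9: 138 + 315 = 453
Selection 10: 453 + 315 = 768
Selection 11: 768 + 315 = 1083
Selection 12: 1083 + 315 = 1398
Selection 13: 1398 + 315 = 1713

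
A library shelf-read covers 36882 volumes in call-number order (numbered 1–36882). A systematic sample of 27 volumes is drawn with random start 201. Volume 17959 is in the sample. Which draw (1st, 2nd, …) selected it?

k = 36882/27 = 1366
position = (17959 − 201)/1366 + 1 = 17758/1366 + 1 = 13 + 1 = 14

14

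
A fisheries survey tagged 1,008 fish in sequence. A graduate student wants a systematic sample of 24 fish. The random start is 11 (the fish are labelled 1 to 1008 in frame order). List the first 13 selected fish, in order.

k = N/n = 1008/24 = 42
fish 1: 11
fish 2: 11 + 42 = 53
fish 3: 53 + 42 = 95
fish 4: 95 + 42 = 137
fish 5: 137 + 42 = 179
fish 6: 179 + 42 = 221
fish 7: 221 + 42 = 263
fish 8: 263 + 42 = 305
fish 9: 305 + 42 = 347
fish 10: 347 + 42 = 389
fish 11: 389 + 42 = 431
fish 12: 431 + 42 = 473
fish 13: 473 + 42 = 515

11, 53, 95, 137, 179, 221, 263, 305, 347, 389, 431, 473, 515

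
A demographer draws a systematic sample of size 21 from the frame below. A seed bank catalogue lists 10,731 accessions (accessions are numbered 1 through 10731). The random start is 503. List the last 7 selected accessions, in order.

k = N/n = 10731/21 = 511
15th selection = 503 + 14×511 = 7657
16th: 7657 + 511 = 8168
17th: 8168 + 511 = 8679
18th: 8679 + 511 = 9190
19th: 9190 + 511 = 9701
20th: 9701 + 511 = 10212
21st: 10212 + 511 = 10723

7657, 8168, 8679, 9190, 9701, 10212, 10723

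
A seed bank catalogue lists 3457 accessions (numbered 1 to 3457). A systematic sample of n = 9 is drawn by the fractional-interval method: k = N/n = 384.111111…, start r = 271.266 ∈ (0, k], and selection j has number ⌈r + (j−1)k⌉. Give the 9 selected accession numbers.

j=1: r + 0k = 271.266 → ⌈·⌉ = 272
j=2: r + 1k = 655.377111… → ⌈·⌉ = 656
j=3: r + 2k = 1039.488222… → ⌈·⌉ = 1040
j=4: r + 3k = 1423.599333… → ⌈·⌉ = 1424
j=5: r + 4k = 1807.710444… → ⌈·⌉ = 1808
j=6: r + 5k = 2191.821555… → ⌈·⌉ = 2192
j=7: r + 6k = 2575.932666… → ⌈·⌉ = 2576
j=8: r + 7k = 2960.043777… → ⌈·⌉ = 2961
j=9: r + 8k = 3344.154888… → ⌈·⌉ = 3345

272, 656, 1040, 1424, 1808, 2192, 2576, 2961, 3345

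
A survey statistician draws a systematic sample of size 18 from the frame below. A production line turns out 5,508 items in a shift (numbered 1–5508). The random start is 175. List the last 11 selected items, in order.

k = N/n = 5508/18 = 306
8th selection = 175 + 7×306 = 2317
9th: 2317 + 306 = 2623
10th: 2623 + 306 = 2929
11th: 2929 + 306 = 3235
12th: 3235 + 306 = 3541
13th: 3541 + 306 = 3847
14th: 3847 + 306 = 4153
15th: 4153 + 306 = 4459
16th: 4459 + 306 = 4765
17th: 4765 + 306 = 5071
18th: 5071 + 306 = 5377

2317, 2623, 2929, 3235, 3541, 3847, 4153, 4459, 4765, 5071, 5377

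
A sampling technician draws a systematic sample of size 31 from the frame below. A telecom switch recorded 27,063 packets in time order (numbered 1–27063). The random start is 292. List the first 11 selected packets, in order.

k = N/n = 27063/31 = 873
packet 1: 292
packet 2: 292 + 873 = 1165
packet 3: 1165 + 873 = 2038
packet 4: 2038 + 873 = 2911
packet 5: 2911 + 873 = 3784
packet 6: 3784 + 873 = 4657
packet 7: 4657 + 873 = 5530
packet 8: 5530 + 873 = 6403
packet 9: 6403 + 873 = 7276
packet 10: 7276 + 873 = 8149
packet 11: 8149 + 873 = 9022

292, 1165, 2038, 2911, 3784, 4657, 5530, 6403, 7276, 8149, 9022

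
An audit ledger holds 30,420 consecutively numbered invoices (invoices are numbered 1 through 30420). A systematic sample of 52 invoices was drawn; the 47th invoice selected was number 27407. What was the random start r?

k = 30420/52 = 585
r = 27407 − (47−1)×585 = 27407 − 26910 = 497

497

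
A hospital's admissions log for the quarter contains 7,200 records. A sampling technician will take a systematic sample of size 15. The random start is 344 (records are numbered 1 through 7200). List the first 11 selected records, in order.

k = N/n = 7200/15 = 480
record 1: 344
record 2: 344 + 480 = 824
record 3: 824 + 480 = 1304
record 4: 1304 + 480 = 1784
record 5: 1784 + 480 = 2264
record 6: 2264 + 480 = 2744
record 7: 2744 + 480 = 3224
record 8: 3224 + 480 = 3704
record 9: 3704 + 480 = 4184
record 10: 4184 + 480 = 4664
record 11: 4664 + 480 = 5144

344, 824, 1304, 1784, 2264, 2744, 3224, 3704, 4184, 4664, 5144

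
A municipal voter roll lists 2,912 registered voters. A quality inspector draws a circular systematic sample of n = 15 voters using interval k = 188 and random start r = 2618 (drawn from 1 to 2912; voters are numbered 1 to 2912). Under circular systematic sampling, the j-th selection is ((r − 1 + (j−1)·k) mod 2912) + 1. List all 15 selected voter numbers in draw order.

2618, 2806, 82, 270, 458, 646, 834, 1022, 1210, 1398, 1586, 1774, 1962, 2150, 2338

Selection 1: 2618
Selection 2: 2618 + 188 = 2806
Selection 3: 2806 + 188 = 2994 → 2994 − 2912 = 82
Selection 4: 82 + 188 = 270
Selection 5: 270 + 188 = 458
Selection 6: 458 + 188 = 646
Selection 7: 646 + 188 = 834
Selection 8: 834 + 188 = 1022
Selection 9: 1022 + 188 = 1210
Selection 10: 1210 + 188 = 1398
Selection 11: 1398 + 188 = 1586
Selection 12: 1586 + 188 = 1774
Selection 13: 1774 + 188 = 1962
Selection 14: 1962 + 188 = 2150
Selection 15: 2150 + 188 = 2338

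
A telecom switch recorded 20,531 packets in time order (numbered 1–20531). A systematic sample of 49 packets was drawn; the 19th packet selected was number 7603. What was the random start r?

k = 20531/49 = 419
r = 7603 − (19−1)×419 = 7603 − 7542 = 61

61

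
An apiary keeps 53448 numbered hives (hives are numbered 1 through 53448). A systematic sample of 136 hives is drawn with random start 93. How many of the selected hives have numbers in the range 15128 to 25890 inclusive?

27

k = 53448/136 = 393
First selection ≥ 15128: 93 + ⌈(15128−93)/393⌉·393 = 93 + 39×393 = 15420
Last selection ≤ 25890: 93 + ⌊(25890−93)/393⌋·393 = 93 + 65×393 = 25638
Count = 65 − 39 + 1 = 27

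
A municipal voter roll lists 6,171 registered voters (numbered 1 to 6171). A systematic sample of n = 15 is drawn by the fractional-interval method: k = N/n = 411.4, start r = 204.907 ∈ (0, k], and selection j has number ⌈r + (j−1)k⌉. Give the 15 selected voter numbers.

j=1: r + 0k = 204.907 → ⌈·⌉ = 205
j=2: r + 1k = 616.307 → ⌈·⌉ = 617
j=3: r + 2k = 1027.707 → ⌈·⌉ = 1028
j=4: r + 3k = 1439.107 → ⌈·⌉ = 1440
j=5: r + 4k = 1850.507 → ⌈·⌉ = 1851
j=6: r + 5k = 2261.907 → ⌈·⌉ = 2262
j=7: r + 6k = 2673.307 → ⌈·⌉ = 2674
j=8: r + 7k = 3084.707 → ⌈·⌉ = 3085
j=9: r + 8k = 3496.107 → ⌈·⌉ = 3497
j=10: r + 9k = 3907.507 → ⌈·⌉ = 3908
j=11: r + 10k = 4318.907 → ⌈·⌉ = 4319
j=12: r + 11k = 4730.307 → ⌈·⌉ = 4731
j=13: r + 12k = 5141.707 → ⌈·⌉ = 5142
j=14: r + 13k = 5553.107 → ⌈·⌉ = 5554
j=15: r + 14k = 5964.507 → ⌈·⌉ = 5965

205, 617, 1028, 1440, 1851, 2262, 2674, 3085, 3497, 3908, 4319, 4731, 5142, 5554, 5965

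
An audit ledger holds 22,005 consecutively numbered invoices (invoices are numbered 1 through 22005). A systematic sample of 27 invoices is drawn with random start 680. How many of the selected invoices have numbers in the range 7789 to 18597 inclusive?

13

k = 22005/27 = 815
First selection ≥ 7789: 680 + ⌈(7789−680)/815⌉·815 = 680 + 9×815 = 8015
Last selection ≤ 18597: 680 + ⌊(18597−680)/815⌋·815 = 680 + 21×815 = 17795
Count = 21 − 9 + 1 = 13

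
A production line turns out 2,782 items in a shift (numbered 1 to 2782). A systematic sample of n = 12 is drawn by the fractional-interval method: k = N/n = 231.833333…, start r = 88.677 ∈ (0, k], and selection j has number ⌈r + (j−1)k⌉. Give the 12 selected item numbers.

89, 321, 553, 785, 1017, 1248, 1480, 1712, 1944, 2176, 2408, 2639

j=1: r + 0k = 88.677 → ⌈·⌉ = 89
j=2: r + 1k = 320.510333… → ⌈·⌉ = 321
j=3: r + 2k = 552.343666… → ⌈·⌉ = 553
j=4: r + 3k = 784.177 → ⌈·⌉ = 785
j=5: r + 4k = 1016.010333… → ⌈·⌉ = 1017
j=6: r + 5k = 1247.843666… → ⌈·⌉ = 1248
j=7: r + 6k = 1479.677 → ⌈·⌉ = 1480
j=8: r + 7k = 1711.510333… → ⌈·⌉ = 1712
j=9: r + 8k = 1943.343666… → ⌈·⌉ = 1944
j=10: r + 9k = 2175.177 → ⌈·⌉ = 2176
j=11: r + 10k = 2407.010333… → ⌈·⌉ = 2408
j=12: r + 11k = 2638.843666… → ⌈·⌉ = 2639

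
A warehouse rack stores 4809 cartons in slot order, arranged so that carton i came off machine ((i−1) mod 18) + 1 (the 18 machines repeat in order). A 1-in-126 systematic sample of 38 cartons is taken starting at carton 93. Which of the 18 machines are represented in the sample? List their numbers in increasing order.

3

Consecutive selections differ by k = 126, so their machine numbers differ by 126 mod 18 = 0.
gcd(126, 18) = 18, so the sample visits 18/18 = 1 distinct residues mod 18.
Start 93 is machine 3; the machines hit are 3.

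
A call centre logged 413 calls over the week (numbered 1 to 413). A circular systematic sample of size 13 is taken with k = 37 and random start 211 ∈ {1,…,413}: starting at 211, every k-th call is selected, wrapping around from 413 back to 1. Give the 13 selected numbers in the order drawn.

211, 248, 285, 322, 359, 396, 20, 57, 94, 131, 168, 205, 242

Selection 1: 211
Selection 2: 211 + 37 = 248
Selection 3: 248 + 37 = 285
Selection 4: 285 + 37 = 322
Selection 5: 322 + 37 = 359
Selection 6: 359 + 37 = 396
Selection 7: 396 + 37 = 433 → 433 − 413 = 20
Selection 8: 20 + 37 = 57
Selection 9: 57 + 37 = 94
Selection 10: 94 + 37 = 131
Selection 11: 131 + 37 = 168
Selection 12: 168 + 37 = 205
Selection 13: 205 + 37 = 242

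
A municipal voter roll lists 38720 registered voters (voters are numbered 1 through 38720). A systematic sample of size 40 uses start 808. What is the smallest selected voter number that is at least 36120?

k = 38720/40 = 968
Steps past start: ⌈(36120 − 808)/968⌉ = ⌈35312/968⌉ = 37
Selected voter: 808 + 37×968 = 36624

36624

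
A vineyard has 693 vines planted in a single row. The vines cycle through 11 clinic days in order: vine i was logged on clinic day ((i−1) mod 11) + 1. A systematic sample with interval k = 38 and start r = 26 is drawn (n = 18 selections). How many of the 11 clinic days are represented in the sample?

Consecutive selections differ by k = 38, so their clinic day numbers differ by 38 mod 11 = 5.
gcd(38, 11) = 1, so the sample visits 11/1 = 11 distinct residues mod 11.
Start 26 is clinic day 4; the clinic days hit are 1, 2, 3, 4, 5, 6, 7, 8, 9, 10, 11.

11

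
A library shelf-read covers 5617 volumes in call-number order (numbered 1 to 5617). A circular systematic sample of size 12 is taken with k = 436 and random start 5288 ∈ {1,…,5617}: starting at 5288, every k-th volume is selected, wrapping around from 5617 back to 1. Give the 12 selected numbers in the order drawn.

Selection 1: 5288
Selection 2: 5288 + 436 = 5724 → 5724 − 5617 = 107
Selection 3: 107 + 436 = 543
Selection 4: 543 + 436 = 979
Selection 5: 979 + 436 = 1415
Selection 6: 1415 + 436 = 1851
Selection 7: 1851 + 436 = 2287
Selection 8: 2287 + 436 = 2723
Selection 9: 2723 + 436 = 3159
Selection 10: 3159 + 436 = 3595
Selection 11: 3595 + 436 = 4031
Selection 12: 4031 + 436 = 4467

5288, 107, 543, 979, 1415, 1851, 2287, 2723, 3159, 3595, 4031, 4467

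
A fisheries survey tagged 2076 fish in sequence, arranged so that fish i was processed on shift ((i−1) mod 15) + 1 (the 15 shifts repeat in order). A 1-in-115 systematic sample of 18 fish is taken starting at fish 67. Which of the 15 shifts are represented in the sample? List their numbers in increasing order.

Consecutive selections differ by k = 115, so their shift numbers differ by 115 mod 15 = 10.
gcd(115, 15) = 5, so the sample visits 15/5 = 3 distinct residues mod 15.
Start 67 is shift 7; the shifts hit are 2, 7, 12.

2, 7, 12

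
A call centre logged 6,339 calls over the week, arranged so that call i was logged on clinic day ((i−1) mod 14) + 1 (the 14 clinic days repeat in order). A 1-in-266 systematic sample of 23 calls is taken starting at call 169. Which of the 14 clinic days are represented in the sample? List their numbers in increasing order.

Consecutive selections differ by k = 266, so their clinic day numbers differ by 266 mod 14 = 0.
gcd(266, 14) = 14, so the sample visits 14/14 = 1 distinct residues mod 14.
Start 169 is clinic day 1; the clinic days hit are 1.

1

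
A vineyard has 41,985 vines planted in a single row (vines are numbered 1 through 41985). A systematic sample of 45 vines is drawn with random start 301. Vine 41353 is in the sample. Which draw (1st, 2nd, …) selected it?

k = 41985/45 = 933
position = (41353 − 301)/933 + 1 = 41052/933 + 1 = 44 + 1 = 45

45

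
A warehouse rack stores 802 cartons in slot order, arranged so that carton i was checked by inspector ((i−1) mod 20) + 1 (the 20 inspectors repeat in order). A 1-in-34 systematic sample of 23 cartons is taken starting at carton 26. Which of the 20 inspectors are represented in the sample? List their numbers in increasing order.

Consecutive selections differ by k = 34, so their inspector numbers differ by 34 mod 20 = 14.
gcd(34, 20) = 2, so the sample visits 20/2 = 10 distinct residues mod 20.
Start 26 is inspector 6; the inspectors hit are 2, 4, 6, 8, 10, 12, 14, 16, 18, 20.

2, 4, 6, 8, 10, 12, 14, 16, 18, 20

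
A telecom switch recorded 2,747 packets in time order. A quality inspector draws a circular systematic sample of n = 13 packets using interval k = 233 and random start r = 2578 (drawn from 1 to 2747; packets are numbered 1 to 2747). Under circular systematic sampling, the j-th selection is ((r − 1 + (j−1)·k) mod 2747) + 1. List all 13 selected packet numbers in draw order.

Selection 1: 2578
Selection 2: 2578 + 233 = 2811 → 2811 − 2747 = 64
Selection 3: 64 + 233 = 297
Selection 4: 297 + 233 = 530
Selection 5: 530 + 233 = 763
Selection 6: 763 + 233 = 996
Selection 7: 996 + 233 = 1229
Selection 8: 1229 + 233 = 1462
Selection 9: 1462 + 233 = 1695
Selection 10: 1695 + 233 = 1928
Selection 11: 1928 + 233 = 2161
Selection 12: 2161 + 233 = 2394
Selection 13: 2394 + 233 = 2627

2578, 64, 297, 530, 763, 996, 1229, 1462, 1695, 1928, 2161, 2394, 2627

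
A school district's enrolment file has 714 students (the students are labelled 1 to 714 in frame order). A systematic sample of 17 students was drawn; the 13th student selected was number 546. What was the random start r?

42

k = 714/17 = 42
r = 546 − (13−1)×42 = 546 − 504 = 42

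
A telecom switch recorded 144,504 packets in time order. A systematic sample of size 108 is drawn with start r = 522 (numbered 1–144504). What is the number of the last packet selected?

143688

k = 144504/108 = 1338
108th selection = r + (108−1)·k = 522 + 107×1338 = 522 + 143166 = 143688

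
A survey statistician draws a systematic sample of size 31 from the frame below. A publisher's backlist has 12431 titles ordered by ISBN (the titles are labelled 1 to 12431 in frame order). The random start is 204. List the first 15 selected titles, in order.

k = N/n = 12431/31 = 401
title 1: 204
title 2: 204 + 401 = 605
title 3: 605 + 401 = 1006
title 4: 1006 + 401 = 1407
title 5: 1407 + 401 = 1808
title 6: 1808 + 401 = 2209
title 7: 2209 + 401 = 2610
title 8: 2610 + 401 = 3011
title 9: 3011 + 401 = 3412
title 10: 3412 + 401 = 3813
title 11: 3813 + 401 = 4214
title 12: 4214 + 401 = 4615
title 13: 4615 + 401 = 5016
title 14: 5016 + 401 = 5417
title 15: 5417 + 401 = 5818

204, 605, 1006, 1407, 1808, 2209, 2610, 3011, 3412, 3813, 4214, 4615, 5016, 5417, 5818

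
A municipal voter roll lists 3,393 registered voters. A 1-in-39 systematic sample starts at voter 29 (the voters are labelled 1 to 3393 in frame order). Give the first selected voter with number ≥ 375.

k = 39
Steps past start: ⌈(375 − 29)/39⌉ = ⌈346/39⌉ = 9
Selected voter: 29 + 9×39 = 380

380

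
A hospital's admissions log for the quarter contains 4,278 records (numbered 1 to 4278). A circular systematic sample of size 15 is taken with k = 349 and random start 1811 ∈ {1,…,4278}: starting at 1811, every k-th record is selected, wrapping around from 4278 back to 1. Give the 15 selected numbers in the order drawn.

Selection 1: 1811
Selection 2: 1811 + 349 = 2160
Selection 3: 2160 + 349 = 2509
Selection 4: 2509 + 349 = 2858
Selection 5: 2858 + 349 = 3207
Selection 6: 3207 + 349 = 3556
Selection 7: 3556 + 349 = 3905
Selection 8: 3905 + 349 = 4254
Selection 9: 4254 + 349 = 4603 → 4603 − 4278 = 325
Selection 10: 325 + 349 = 674
Selection 11: 674 + 349 = 1023
Selection 12: 1023 + 349 = 1372
Selection 13: 1372 + 349 = 1721
Selection 14: 1721 + 349 = 2070
Selection 15: 2070 + 349 = 2419

1811, 2160, 2509, 2858, 3207, 3556, 3905, 4254, 325, 674, 1023, 1372, 1721, 2070, 2419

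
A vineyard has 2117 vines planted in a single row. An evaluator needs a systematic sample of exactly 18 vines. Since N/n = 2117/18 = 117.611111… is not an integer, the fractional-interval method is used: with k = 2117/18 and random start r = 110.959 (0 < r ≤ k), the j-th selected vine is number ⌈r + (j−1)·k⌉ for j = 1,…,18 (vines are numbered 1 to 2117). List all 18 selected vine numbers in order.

111, 229, 347, 464, 582, 700, 817, 935, 1052, 1170, 1288, 1405, 1523, 1640, 1758, 1876, 1993, 2111

j=1: r + 0k = 110.959 → ⌈·⌉ = 111
j=2: r + 1k = 228.570111… → ⌈·⌉ = 229
j=3: r + 2k = 346.181222… → ⌈·⌉ = 347
j=4: r + 3k = 463.792333… → ⌈·⌉ = 464
j=5: r + 4k = 581.403444… → ⌈·⌉ = 582
j=6: r + 5k = 699.014555… → ⌈·⌉ = 700
j=7: r + 6k = 816.625666… → ⌈·⌉ = 817
j=8: r + 7k = 934.236777… → ⌈·⌉ = 935
j=9: r + 8k = 1051.847888… → ⌈·⌉ = 1052
j=10: r + 9k = 1169.459 → ⌈·⌉ = 1170
j=11: r + 10k = 1287.070111… → ⌈·⌉ = 1288
j=12: r + 11k = 1404.681222… → ⌈·⌉ = 1405
j=13: r + 12k = 1522.292333… → ⌈·⌉ = 1523
j=14: r + 13k = 1639.903444… → ⌈·⌉ = 1640
j=15: r + 14k = 1757.514555… → ⌈·⌉ = 1758
j=16: r + 15k = 1875.125666… → ⌈·⌉ = 1876
j=17: r + 16k = 1992.736777… → ⌈·⌉ = 1993
j=18: r + 17k = 2110.347888… → ⌈·⌉ = 2111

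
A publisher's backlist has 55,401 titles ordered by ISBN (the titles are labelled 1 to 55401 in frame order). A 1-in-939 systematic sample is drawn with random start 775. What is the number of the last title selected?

55237

k = 939
59th selection = r + (59−1)·k = 775 + 58×939 = 775 + 54462 = 55237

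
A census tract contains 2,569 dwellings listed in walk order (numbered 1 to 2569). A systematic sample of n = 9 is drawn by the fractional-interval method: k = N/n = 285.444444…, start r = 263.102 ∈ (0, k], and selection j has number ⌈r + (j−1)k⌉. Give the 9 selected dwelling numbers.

264, 549, 834, 1120, 1405, 1691, 1976, 2262, 2547

j=1: r + 0k = 263.102 → ⌈·⌉ = 264
j=2: r + 1k = 548.546444… → ⌈·⌉ = 549
j=3: r + 2k = 833.990888… → ⌈·⌉ = 834
j=4: r + 3k = 1119.435333… → ⌈·⌉ = 1120
j=5: r + 4k = 1404.879777… → ⌈·⌉ = 1405
j=6: r + 5k = 1690.324222… → ⌈·⌉ = 1691
j=7: r + 6k = 1975.768666… → ⌈·⌉ = 1976
j=8: r + 7k = 2261.213111… → ⌈·⌉ = 2262
j=9: r + 8k = 2546.657555… → ⌈·⌉ = 2547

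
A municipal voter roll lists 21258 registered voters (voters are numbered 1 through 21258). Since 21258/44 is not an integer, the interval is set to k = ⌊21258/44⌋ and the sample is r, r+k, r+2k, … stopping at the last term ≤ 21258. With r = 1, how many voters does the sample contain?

45

k = ⌊21258/44⌋ = 483
Achieved size = ⌊(21258 − 1)/483⌋ + 1 = ⌊21257/483⌋ + 1 = 44 + 1 = 45
(last selection: 1 + 44×483 = 21253 ≤ 21258; next would be 21736 > 21258)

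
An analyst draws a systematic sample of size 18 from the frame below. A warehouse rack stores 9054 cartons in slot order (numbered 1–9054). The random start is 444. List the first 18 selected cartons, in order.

444, 947, 1450, 1953, 2456, 2959, 3462, 3965, 4468, 4971, 5474, 5977, 6480, 6983, 7486, 7989, 8492, 8995

k = N/n = 9054/18 = 503
carton 1: 444
carton 2: 444 + 503 = 947
carton 3: 947 + 503 = 1450
carton 4: 1450 + 503 = 1953
carton 5: 1953 + 503 = 2456
carton 6: 2456 + 503 = 2959
carton 7: 2959 + 503 = 3462
carton 8: 3462 + 503 = 3965
carton 9: 3965 + 503 = 4468
carton 10: 4468 + 503 = 4971
carton 11: 4971 + 503 = 5474
carton 12: 5474 + 503 = 5977
carton 13: 5977 + 503 = 6480
carton 14: 6480 + 503 = 6983
carton 15: 6983 + 503 = 7486
carton 16: 7486 + 503 = 7989
carton 17: 7989 + 503 = 8492
carton 18: 8492 + 503 = 8995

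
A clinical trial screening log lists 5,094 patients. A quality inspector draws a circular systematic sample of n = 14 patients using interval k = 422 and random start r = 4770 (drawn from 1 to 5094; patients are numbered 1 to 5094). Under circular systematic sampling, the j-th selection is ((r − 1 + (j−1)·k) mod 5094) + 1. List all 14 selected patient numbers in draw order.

Selection 1: 4770
Selection 2: 4770 + 422 = 5192 → 5192 − 5094 = 98
Selection 3: 98 + 422 = 520
Selection 4: 520 + 422 = 942
Selection 5: 942 + 422 = 1364
Selection 6: 1364 + 422 = 1786
Selection 7: 1786 + 422 = 2208
Selection 8: 2208 + 422 = 2630
Selection 9: 2630 + 422 = 3052
Selection 10: 3052 + 422 = 3474
Selection 11: 3474 + 422 = 3896
Selection 12: 3896 + 422 = 4318
Selection 13: 4318 + 422 = 4740
Selection 14: 4740 + 422 = 5162 → 5162 − 5094 = 68

4770, 98, 520, 942, 1364, 1786, 2208, 2630, 3052, 3474, 3896, 4318, 4740, 68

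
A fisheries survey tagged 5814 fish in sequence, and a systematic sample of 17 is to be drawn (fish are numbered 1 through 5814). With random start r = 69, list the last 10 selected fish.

k = N/n = 5814/17 = 342
8th selection = 69 + 7×342 = 2463
9th: 2463 + 342 = 2805
10th: 2805 + 342 = 3147
11th: 3147 + 342 = 3489
12th: 3489 + 342 = 3831
13th: 3831 + 342 = 4173
14th: 4173 + 342 = 4515
15th: 4515 + 342 = 4857
16th: 4857 + 342 = 5199
17th: 5199 + 342 = 5541

2463, 2805, 3147, 3489, 3831, 4173, 4515, 4857, 5199, 5541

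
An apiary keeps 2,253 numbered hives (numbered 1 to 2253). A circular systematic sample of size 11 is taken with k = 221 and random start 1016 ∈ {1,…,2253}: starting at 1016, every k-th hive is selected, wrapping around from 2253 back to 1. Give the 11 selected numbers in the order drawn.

Selection 1: 1016
Selection 2: 1016 + 221 = 1237
Selection 3: 1237 + 221 = 1458
Selection 4: 1458 + 221 = 1679
Selection 5: 1679 + 221 = 1900
Selection 6: 1900 + 221 = 2121
Selection 7: 2121 + 221 = 2342 → 2342 − 2253 = 89
Selection 8: 89 + 221 = 310
Selection 9: 310 + 221 = 531
Selection 10: 531 + 221 = 752
Selection 11: 752 + 221 = 973

1016, 1237, 1458, 1679, 1900, 2121, 89, 310, 531, 752, 973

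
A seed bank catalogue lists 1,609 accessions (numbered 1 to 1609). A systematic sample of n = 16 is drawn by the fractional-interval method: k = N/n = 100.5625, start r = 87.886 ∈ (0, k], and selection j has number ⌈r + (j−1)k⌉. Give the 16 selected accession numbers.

88, 189, 290, 390, 491, 591, 692, 792, 893, 993, 1094, 1195, 1295, 1396, 1496, 1597

j=1: r + 0k = 87.886 → ⌈·⌉ = 88
j=2: r + 1k = 188.4485 → ⌈·⌉ = 189
j=3: r + 2k = 289.011 → ⌈·⌉ = 290
j=4: r + 3k = 389.5735 → ⌈·⌉ = 390
j=5: r + 4k = 490.136 → ⌈·⌉ = 491
j=6: r + 5k = 590.6985 → ⌈·⌉ = 591
j=7: r + 6k = 691.261 → ⌈·⌉ = 692
j=8: r + 7k = 791.8235 → ⌈·⌉ = 792
j=9: r + 8k = 892.386 → ⌈·⌉ = 893
j=10: r + 9k = 992.9485 → ⌈·⌉ = 993
j=11: r + 10k = 1093.511 → ⌈·⌉ = 1094
j=12: r + 11k = 1194.0735 → ⌈·⌉ = 1195
j=13: r + 12k = 1294.636 → ⌈·⌉ = 1295
j=14: r + 13k = 1395.1985 → ⌈·⌉ = 1396
j=15: r + 14k = 1495.761 → ⌈·⌉ = 1496
j=16: r + 15k = 1596.3235 → ⌈·⌉ = 1597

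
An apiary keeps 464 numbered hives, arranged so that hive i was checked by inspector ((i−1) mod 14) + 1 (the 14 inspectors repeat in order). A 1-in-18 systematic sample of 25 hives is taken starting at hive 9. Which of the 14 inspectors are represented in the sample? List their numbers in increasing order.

Consecutive selections differ by k = 18, so their inspector numbers differ by 18 mod 14 = 4.
gcd(18, 14) = 2, so the sample visits 14/2 = 7 distinct residues mod 14.
Start 9 is inspector 9; the inspectors hit are 1, 3, 5, 7, 9, 11, 13.

1, 3, 5, 7, 9, 11, 13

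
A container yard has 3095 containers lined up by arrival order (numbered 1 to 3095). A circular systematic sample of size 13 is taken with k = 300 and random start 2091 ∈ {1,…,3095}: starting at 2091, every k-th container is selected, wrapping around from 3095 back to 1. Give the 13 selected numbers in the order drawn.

2091, 2391, 2691, 2991, 196, 496, 796, 1096, 1396, 1696, 1996, 2296, 2596

Selection 1: 2091
Selection 2: 2091 + 300 = 2391
Selection 3: 2391 + 300 = 2691
Selection 4: 2691 + 300 = 2991
Selection 5: 2991 + 300 = 3291 → 3291 − 3095 = 196
Selection 6: 196 + 300 = 496
Selection 7: 496 + 300 = 796
Selection 8: 796 + 300 = 1096
Selection 9: 1096 + 300 = 1396
Selection 10: 1396 + 300 = 1696
Selection 11: 1696 + 300 = 1996
Selection 12: 1996 + 300 = 2296
Selection 13: 2296 + 300 = 2596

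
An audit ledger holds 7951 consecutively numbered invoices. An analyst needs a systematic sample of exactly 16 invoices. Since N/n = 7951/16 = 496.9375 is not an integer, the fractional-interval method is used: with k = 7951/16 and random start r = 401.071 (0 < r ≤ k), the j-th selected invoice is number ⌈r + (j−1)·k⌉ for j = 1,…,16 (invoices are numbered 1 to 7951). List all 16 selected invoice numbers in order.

402, 899, 1395, 1892, 2389, 2886, 3383, 3880, 4377, 4874, 5371, 5868, 6365, 6862, 7359, 7856

j=1: r + 0k = 401.071 → ⌈·⌉ = 402
j=2: r + 1k = 898.0085 → ⌈·⌉ = 899
j=3: r + 2k = 1394.946 → ⌈·⌉ = 1395
j=4: r + 3k = 1891.8835 → ⌈·⌉ = 1892
j=5: r + 4k = 2388.821 → ⌈·⌉ = 2389
j=6: r + 5k = 2885.7585 → ⌈·⌉ = 2886
j=7: r + 6k = 3382.696 → ⌈·⌉ = 3383
j=8: r + 7k = 3879.6335 → ⌈·⌉ = 3880
j=9: r + 8k = 4376.571 → ⌈·⌉ = 4377
j=10: r + 9k = 4873.5085 → ⌈·⌉ = 4874
j=11: r + 10k = 5370.446 → ⌈·⌉ = 5371
j=12: r + 11k = 5867.3835 → ⌈·⌉ = 5868
j=13: r + 12k = 6364.321 → ⌈·⌉ = 6365
j=14: r + 13k = 6861.2585 → ⌈·⌉ = 6862
j=15: r + 14k = 7358.196 → ⌈·⌉ = 7359
j=16: r + 15k = 7855.1335 → ⌈·⌉ = 7856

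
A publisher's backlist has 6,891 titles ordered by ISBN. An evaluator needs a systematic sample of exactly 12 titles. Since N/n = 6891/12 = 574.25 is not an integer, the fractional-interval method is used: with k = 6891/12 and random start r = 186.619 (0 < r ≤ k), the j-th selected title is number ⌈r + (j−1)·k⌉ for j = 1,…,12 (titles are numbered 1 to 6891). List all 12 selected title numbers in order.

j=1: r + 0k = 186.619 → ⌈·⌉ = 187
j=2: r + 1k = 760.869 → ⌈·⌉ = 761
j=3: r + 2k = 1335.119 → ⌈·⌉ = 1336
j=4: r + 3k = 1909.369 → ⌈·⌉ = 1910
j=5: r + 4k = 2483.619 → ⌈·⌉ = 2484
j=6: r + 5k = 3057.869 → ⌈·⌉ = 3058
j=7: r + 6k = 3632.119 → ⌈·⌉ = 3633
j=8: r + 7k = 4206.369 → ⌈·⌉ = 4207
j=9: r + 8k = 4780.619 → ⌈·⌉ = 4781
j=10: r + 9k = 5354.869 → ⌈·⌉ = 5355
j=11: r + 10k = 5929.119 → ⌈·⌉ = 5930
j=12: r + 11k = 6503.369 → ⌈·⌉ = 6504

187, 761, 1336, 1910, 2484, 3058, 3633, 4207, 4781, 5355, 5930, 6504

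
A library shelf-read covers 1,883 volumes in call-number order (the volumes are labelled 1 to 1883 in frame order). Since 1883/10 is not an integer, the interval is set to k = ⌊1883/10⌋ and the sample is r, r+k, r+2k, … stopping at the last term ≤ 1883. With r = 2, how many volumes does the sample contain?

11

k = ⌊1883/10⌋ = 188
Achieved size = ⌊(1883 − 2)/188⌋ + 1 = ⌊1881/188⌋ + 1 = 10 + 1 = 11
(last selection: 2 + 10×188 = 1882 ≤ 1883; next would be 2070 > 1883)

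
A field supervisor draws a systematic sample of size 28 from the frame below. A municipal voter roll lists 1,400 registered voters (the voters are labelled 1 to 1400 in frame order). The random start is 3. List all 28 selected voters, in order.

3, 53, 103, 153, 203, 253, 303, 353, 403, 453, 503, 553, 603, 653, 703, 753, 803, 853, 903, 953, 1003, 1053, 1103, 1153, 1203, 1253, 1303, 1353

k = N/n = 1400/28 = 50
voter 1: 3
voter 2: 3 + 50 = 53
voter 3: 53 + 50 = 103
voter 4: 103 + 50 = 153
voter 5: 153 + 50 = 203
voter 6: 203 + 50 = 253
voter 7: 253 + 50 = 303
voter 8: 303 + 50 = 353
voter 9: 353 + 50 = 403
voter 10: 403 + 50 = 453
voter 11: 453 + 50 = 503
voter 12: 503 + 50 = 553
voter 13: 553 + 50 = 603
voter 14: 603 + 50 = 653
voter 15: 653 + 50 = 703
voter 16: 703 + 50 = 753
voter 17: 753 + 50 = 803
voter 18: 803 + 50 = 853
voter 19: 853 + 50 = 903
voter 20: 903 + 50 = 953
voter 21: 953 + 50 = 1003
voter 22: 1003 + 50 = 1053
voter 23: 1053 + 50 = 1103
voter 24: 1103 + 50 = 1153
voter 25: 1153 + 50 = 1203
voter 26: 1203 + 50 = 1253
voter 27: 1253 + 50 = 1303
voter 28: 1303 + 50 = 1353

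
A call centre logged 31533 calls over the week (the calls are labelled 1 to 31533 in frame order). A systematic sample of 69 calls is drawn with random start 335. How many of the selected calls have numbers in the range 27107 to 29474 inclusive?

5

k = 31533/69 = 457
First selection ≥ 27107: 335 + ⌈(27107−335)/457⌉·457 = 335 + 59×457 = 27298
Last selection ≤ 29474: 335 + ⌊(29474−335)/457⌋·457 = 335 + 63×457 = 29126
Count = 63 − 59 + 1 = 5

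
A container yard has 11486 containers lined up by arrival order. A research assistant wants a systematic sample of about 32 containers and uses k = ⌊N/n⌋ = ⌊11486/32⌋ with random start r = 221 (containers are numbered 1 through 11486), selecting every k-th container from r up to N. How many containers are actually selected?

32

k = ⌊11486/32⌋ = 358
Achieved size = ⌊(11486 − 221)/358⌋ + 1 = ⌊11265/358⌋ + 1 = 31 + 1 = 32
(last selection: 221 + 31×358 = 11319 ≤ 11486; next would be 11677 > 11486)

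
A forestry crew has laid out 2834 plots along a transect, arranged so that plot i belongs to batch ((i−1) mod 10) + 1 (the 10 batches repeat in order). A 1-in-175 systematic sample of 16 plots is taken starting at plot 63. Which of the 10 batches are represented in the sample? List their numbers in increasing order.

Consecutive selections differ by k = 175, so their batch numbers differ by 175 mod 10 = 5.
gcd(175, 10) = 5, so the sample visits 10/5 = 2 distinct residues mod 10.
Start 63 is batch 3; the batches hit are 3, 8.

3, 8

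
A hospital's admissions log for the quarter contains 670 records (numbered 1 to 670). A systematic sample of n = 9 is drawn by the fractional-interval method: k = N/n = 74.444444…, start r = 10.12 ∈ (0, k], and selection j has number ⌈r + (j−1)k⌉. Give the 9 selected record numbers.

11, 85, 160, 234, 308, 383, 457, 532, 606

j=1: r + 0k = 10.12 → ⌈·⌉ = 11
j=2: r + 1k = 84.564444… → ⌈·⌉ = 85
j=3: r + 2k = 159.008888… → ⌈·⌉ = 160
j=4: r + 3k = 233.453333… → ⌈·⌉ = 234
j=5: r + 4k = 307.897777… → ⌈·⌉ = 308
j=6: r + 5k = 382.342222… → ⌈·⌉ = 383
j=7: r + 6k = 456.786666… → ⌈·⌉ = 457
j=8: r + 7k = 531.231111… → ⌈·⌉ = 532
j=9: r + 8k = 605.675555… → ⌈·⌉ = 606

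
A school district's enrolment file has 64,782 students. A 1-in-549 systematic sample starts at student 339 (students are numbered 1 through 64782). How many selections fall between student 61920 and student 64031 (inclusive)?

k = 549
First selection ≥ 61920: 339 + ⌈(61920−339)/549⌉·549 = 339 + 113×549 = 62376
Last selection ≤ 64031: 339 + ⌊(64031−339)/549⌋·549 = 339 + 116×549 = 64023
Count = 116 − 113 + 1 = 4

4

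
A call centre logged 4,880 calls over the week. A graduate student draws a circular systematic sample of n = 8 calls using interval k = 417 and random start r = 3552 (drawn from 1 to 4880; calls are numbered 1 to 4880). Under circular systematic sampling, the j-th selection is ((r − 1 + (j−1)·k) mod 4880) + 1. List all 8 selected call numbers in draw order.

Selection 1: 3552
Selection 2: 3552 + 417 = 3969
Selection 3: 3969 + 417 = 4386
Selection 4: 4386 + 417 = 4803
Selection 5: 4803 + 417 = 5220 → 5220 − 4880 = 340
Selection 6: 340 + 417 = 757
Selection 7: 757 + 417 = 1174
Selection 8: 1174 + 417 = 1591

3552, 3969, 4386, 4803, 340, 757, 1174, 1591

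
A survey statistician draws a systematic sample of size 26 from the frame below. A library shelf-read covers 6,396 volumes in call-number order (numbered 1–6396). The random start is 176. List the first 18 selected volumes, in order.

176, 422, 668, 914, 1160, 1406, 1652, 1898, 2144, 2390, 2636, 2882, 3128, 3374, 3620, 3866, 4112, 4358

k = N/n = 6396/26 = 246
volume 1: 176
volume 2: 176 + 246 = 422
volume 3: 422 + 246 = 668
volume 4: 668 + 246 = 914
volume 5: 914 + 246 = 1160
volume 6: 1160 + 246 = 1406
volume 7: 1406 + 246 = 1652
volume 8: 1652 + 246 = 1898
volume 9: 1898 + 246 = 2144
volume 10: 2144 + 246 = 2390
volume 11: 2390 + 246 = 2636
volume 12: 2636 + 246 = 2882
volume 13: 2882 + 246 = 3128
volume 14: 3128 + 246 = 3374
volume 15: 3374 + 246 = 3620
volume 16: 3620 + 246 = 3866
volume 17: 3866 + 246 = 4112
volume 18: 4112 + 246 = 4358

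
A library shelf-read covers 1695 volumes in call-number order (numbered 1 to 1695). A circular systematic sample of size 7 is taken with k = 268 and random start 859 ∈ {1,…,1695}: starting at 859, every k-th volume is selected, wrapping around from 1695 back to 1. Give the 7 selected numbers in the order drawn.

859, 1127, 1395, 1663, 236, 504, 772

Selection 1: 859
Selection 2: 859 + 268 = 1127
Selection 3: 1127 + 268 = 1395
Selection 4: 1395 + 268 = 1663
Selection 5: 1663 + 268 = 1931 → 1931 − 1695 = 236
Selection 6: 236 + 268 = 504
Selection 7: 504 + 268 = 772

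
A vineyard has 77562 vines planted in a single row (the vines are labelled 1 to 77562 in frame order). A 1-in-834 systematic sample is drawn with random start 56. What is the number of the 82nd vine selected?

67610

k = 834
82nd selection = r + (82−1)·k = 56 + 81×834 = 56 + 67554 = 67610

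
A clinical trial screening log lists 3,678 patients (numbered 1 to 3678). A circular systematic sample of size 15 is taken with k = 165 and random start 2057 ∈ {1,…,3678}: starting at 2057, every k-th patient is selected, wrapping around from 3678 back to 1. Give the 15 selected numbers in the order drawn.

2057, 2222, 2387, 2552, 2717, 2882, 3047, 3212, 3377, 3542, 29, 194, 359, 524, 689

Selection 1: 2057
Selection 2: 2057 + 165 = 2222
Selection 3: 2222 + 165 = 2387
Selection 4: 2387 + 165 = 2552
Selection 5: 2552 + 165 = 2717
Selection 6: 2717 + 165 = 2882
Selection 7: 2882 + 165 = 3047
Selection 8: 3047 + 165 = 3212
Selection 9: 3212 + 165 = 3377
Selection 10: 3377 + 165 = 3542
Selection 11: 3542 + 165 = 3707 → 3707 − 3678 = 29
Selection 12: 29 + 165 = 194
Selection 13: 194 + 165 = 359
Selection 14: 359 + 165 = 524
Selection 15: 524 + 165 = 689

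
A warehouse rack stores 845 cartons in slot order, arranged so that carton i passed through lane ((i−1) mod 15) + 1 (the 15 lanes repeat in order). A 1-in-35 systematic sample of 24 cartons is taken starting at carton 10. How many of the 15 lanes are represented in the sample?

3

Consecutive selections differ by k = 35, so their lane numbers differ by 35 mod 15 = 5.
gcd(35, 15) = 5, so the sample visits 15/5 = 3 distinct residues mod 15.
Start 10 is lane 10; the lanes hit are 5, 10, 15.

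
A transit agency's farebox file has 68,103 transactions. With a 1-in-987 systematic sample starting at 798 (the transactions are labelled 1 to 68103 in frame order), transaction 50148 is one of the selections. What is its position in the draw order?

k = 987
position = (50148 − 798)/987 + 1 = 49350/987 + 1 = 50 + 1 = 51

51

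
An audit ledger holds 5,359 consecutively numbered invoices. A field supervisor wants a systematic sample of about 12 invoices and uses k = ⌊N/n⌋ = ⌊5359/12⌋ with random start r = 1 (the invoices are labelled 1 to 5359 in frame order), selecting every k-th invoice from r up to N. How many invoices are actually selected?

13

k = ⌊5359/12⌋ = 446
Achieved size = ⌊(5359 − 1)/446⌋ + 1 = ⌊5358/446⌋ + 1 = 12 + 1 = 13
(last selection: 1 + 12×446 = 5353 ≤ 5359; next would be 5799 > 5359)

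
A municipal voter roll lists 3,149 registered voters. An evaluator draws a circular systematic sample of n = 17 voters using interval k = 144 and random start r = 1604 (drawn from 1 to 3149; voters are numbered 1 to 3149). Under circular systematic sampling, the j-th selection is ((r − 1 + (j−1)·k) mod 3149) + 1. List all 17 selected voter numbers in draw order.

Selection 1: 1604
Selection 2: 1604 + 144 = 1748
Selection 3: 1748 + 144 = 1892
Selection 4: 1892 + 144 = 2036
Selection 5: 2036 + 144 = 2180
Selection 6: 2180 + 144 = 2324
Selection 7: 2324 + 144 = 2468
Selection 8: 2468 + 144 = 2612
Selection 9: 2612 + 144 = 2756
Selection 10: 2756 + 144 = 2900
Selection 11: 2900 + 144 = 3044
Selection 12: 3044 + 144 = 3188 → 3188 − 3149 = 39
Selection 13: 39 + 144 = 183
Selection 14: 183 + 144 = 327
Selection 15: 327 + 144 = 471
Selection 16: 471 + 144 = 615
Selection 17: 615 + 144 = 759

1604, 1748, 1892, 2036, 2180, 2324, 2468, 2612, 2756, 2900, 3044, 39, 183, 327, 471, 615, 759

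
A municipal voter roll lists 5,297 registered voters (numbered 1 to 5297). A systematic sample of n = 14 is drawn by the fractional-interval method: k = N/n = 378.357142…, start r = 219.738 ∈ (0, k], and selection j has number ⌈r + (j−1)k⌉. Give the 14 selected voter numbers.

j=1: r + 0k = 219.738 → ⌈·⌉ = 220
j=2: r + 1k = 598.095142… → ⌈·⌉ = 599
j=3: r + 2k = 976.452285… → ⌈·⌉ = 977
j=4: r + 3k = 1354.809428… → ⌈·⌉ = 1355
j=5: r + 4k = 1733.166571… → ⌈·⌉ = 1734
j=6: r + 5k = 2111.523714… → ⌈·⌉ = 2112
j=7: r + 6k = 2489.880857… → ⌈·⌉ = 2490
j=8: r + 7k = 2868.238 → ⌈·⌉ = 2869
j=9: r + 8k = 3246.595142… → ⌈·⌉ = 3247
j=10: r + 9k = 3624.952285… → ⌈·⌉ = 3625
j=11: r + 10k = 4003.309428… → ⌈·⌉ = 4004
j=12: r + 11k = 4381.666571… → ⌈·⌉ = 4382
j=13: r + 12k = 4760.023714… → ⌈·⌉ = 4761
j=14: r + 13k = 5138.380857… → ⌈·⌉ = 5139

220, 599, 977, 1355, 1734, 2112, 2490, 2869, 3247, 3625, 4004, 4382, 4761, 5139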